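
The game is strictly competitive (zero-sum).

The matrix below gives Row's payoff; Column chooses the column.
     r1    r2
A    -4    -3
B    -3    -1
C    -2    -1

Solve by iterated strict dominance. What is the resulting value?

-2

Row A is strictly dominated by row B (-3>-4, -1>-3); eliminate A.
Column r2 is strictly dominated by r1 for Column (-3<-1, -2<-1); eliminate r2.
Row B is strictly dominated by row C (-2>-3); eliminate B.
Only (C, r1) remains, with payoff -2.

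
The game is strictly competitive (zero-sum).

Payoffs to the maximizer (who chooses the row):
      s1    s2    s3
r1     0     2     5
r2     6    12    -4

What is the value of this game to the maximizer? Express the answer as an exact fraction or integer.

Column s2 is strictly dominated by s1 for the minimizer (it gives the maximizer more in every row).
The remaining 2×2 game on (r1, r2) × (s1, s3) has no saddle point. Let the maximizer play r1 with probability p; indifference gives 6(1−p) = 5p − 4(1−p), so p = 2/3.
Similarly the minimizer's optimal q on s1 is 3/5, and the value is 0·(3/5) + (5)·(2/5) = 2.

2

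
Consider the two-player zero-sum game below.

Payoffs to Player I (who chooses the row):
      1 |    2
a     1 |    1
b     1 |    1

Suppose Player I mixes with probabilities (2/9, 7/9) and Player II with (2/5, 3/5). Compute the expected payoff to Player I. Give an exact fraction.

Against (2/5, 3/5), each row's expected payoff is a: 1; b: 1.
Taking the (2/9, 7/9)-weighted average: (2/9)·(1) + (7/9)·(1) = 1.

1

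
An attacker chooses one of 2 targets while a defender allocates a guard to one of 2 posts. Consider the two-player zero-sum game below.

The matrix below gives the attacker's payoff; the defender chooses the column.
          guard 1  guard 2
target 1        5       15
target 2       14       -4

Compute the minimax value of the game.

115/14

Row minima are 5 and -4, so the attacker's maximin is 5; column maxima are 14 and 15, so the defender's minimax is 14. These differ, so the equilibrium is in mixed strategies.
Let the attacker play target 1 with probability p. The defender is indifferent when 5p + 14(1−p) = 15p − 4(1−p), giving p = 9/14.
Let the defender play guard 1 with probability q. The attacker is indifferent when 5q + 15(1−q) = 14q − 4(1−q), giving q = 19/28.
The value is 5·(19/28) + (15)·(9/28) = 115/14.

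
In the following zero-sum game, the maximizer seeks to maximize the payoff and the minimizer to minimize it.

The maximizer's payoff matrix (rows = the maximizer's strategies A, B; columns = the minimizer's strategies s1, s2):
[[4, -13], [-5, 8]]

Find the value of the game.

Row minima are -13 and -5, so the maximizer's maximin is -5; column maxima are 4 and 8, so the minimizer's minimax is 4. These differ, so the equilibrium is in mixed strategies.
Let the maximizer play A with probability p. The minimizer is indifferent when 4p − 5(1−p) = −13p + 8(1−p), giving p = 13/30.
Let the minimizer play s1 with probability q. The maximizer is indifferent when 4q − 13(1−q) = −5q + 8(1−q), giving q = 7/10.
The value is 4·(7/10) + (-13)·(3/10) = -11/10.

-11/10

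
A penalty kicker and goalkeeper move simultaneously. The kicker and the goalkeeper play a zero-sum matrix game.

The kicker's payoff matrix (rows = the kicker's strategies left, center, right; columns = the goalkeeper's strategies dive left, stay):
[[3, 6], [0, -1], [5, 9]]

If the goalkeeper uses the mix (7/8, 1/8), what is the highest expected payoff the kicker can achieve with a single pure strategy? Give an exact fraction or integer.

left: (3)·(7/8) + (6)·(1/8) = 27/8.
center: (0)·(7/8) + (-1)·(1/8) = -1/8.
right: (5)·(7/8) + (9)·(1/8) = 11/2.
The best pure response is right with expected payoff 11/2.

11/2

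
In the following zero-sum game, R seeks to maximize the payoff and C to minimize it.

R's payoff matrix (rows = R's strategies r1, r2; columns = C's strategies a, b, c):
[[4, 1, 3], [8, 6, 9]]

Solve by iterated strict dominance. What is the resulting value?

Row r1 is strictly dominated by row r2 (8>4, 6>1, 9>3); eliminate r1.
Column c is strictly dominated by a for C (8<9); eliminate c.
Column a is strictly dominated by b for C (6<8); eliminate a.
Only (r2, b) remains, with payoff 6.

6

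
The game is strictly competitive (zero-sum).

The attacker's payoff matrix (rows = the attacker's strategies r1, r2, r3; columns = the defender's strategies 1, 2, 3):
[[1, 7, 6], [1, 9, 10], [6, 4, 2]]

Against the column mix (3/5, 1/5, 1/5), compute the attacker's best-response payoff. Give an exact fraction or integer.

24/5

r1: (1)·(3/5) + (7)·(1/5) + (6)·(1/5) = 16/5.
r2: (1)·(3/5) + (9)·(1/5) + (10)·(1/5) = 22/5.
r3: (6)·(3/5) + (4)·(1/5) + (2)·(1/5) = 24/5.
The best pure response is r3 with expected payoff 24/5.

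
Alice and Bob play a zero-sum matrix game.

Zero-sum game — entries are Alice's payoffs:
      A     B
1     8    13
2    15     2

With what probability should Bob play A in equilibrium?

11/18

Row minima are 8 and 2, so Alice's maximin is 8; column maxima are 15 and 13, so Bob's minimax is 13. These differ, so the equilibrium is in mixed strategies.
Let Bob play A with probability q. Alice is indifferent when 8q + 13(1−q) = 15q + 2(1−q), giving q = 11/18.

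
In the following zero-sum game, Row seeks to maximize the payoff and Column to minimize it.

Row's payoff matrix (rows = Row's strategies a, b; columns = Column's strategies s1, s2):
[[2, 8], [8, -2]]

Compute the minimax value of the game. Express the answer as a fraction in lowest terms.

17/4

Row minima are 2 and -2, so Row's maximin is 2; column maxima are 8 and 8, so Column's minimax is 8. These differ, so the equilibrium is in mixed strategies.
Let Row play a with probability p. Column is indifferent when 2p + 8(1−p) = 8p − 2(1−p), giving p = 5/8.
Let Column play s1 with probability q. Row is indifferent when 2q + 8(1−q) = 8q − 2(1−q), giving q = 5/8.
The value is 2·(5/8) + (8)·(3/8) = 17/4.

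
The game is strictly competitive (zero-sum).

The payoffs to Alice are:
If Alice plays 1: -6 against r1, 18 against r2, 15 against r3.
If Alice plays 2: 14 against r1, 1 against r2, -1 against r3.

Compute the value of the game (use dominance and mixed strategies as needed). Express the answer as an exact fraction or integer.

Column r2 is strictly dominated by r3 for Bob (it gives Alice more in every row).
The remaining 2×2 game on (1, 2) × (r1, r3) has no saddle point. Let Alice play 1 with probability p; indifference gives −6p + 14(1−p) = 15p − (1−p), so p = 5/12.
Similarly Bob's optimal q on r1 is 4/9, and the value is -6·(4/9) + (15)·(5/9) = 17/3.

17/3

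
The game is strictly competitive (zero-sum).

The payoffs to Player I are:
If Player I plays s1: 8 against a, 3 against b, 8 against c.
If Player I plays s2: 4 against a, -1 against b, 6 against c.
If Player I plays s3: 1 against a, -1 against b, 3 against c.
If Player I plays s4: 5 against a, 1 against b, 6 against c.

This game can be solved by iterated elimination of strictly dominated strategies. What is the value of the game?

Row s2 is strictly dominated by row s1 (8>4, 3>-1, 8>6); eliminate s2.
Row s3 is strictly dominated by row s1 (8>1, 3>-1, 8>3); eliminate s3.
Row s4 is strictly dominated by row s1 (8>5, 3>1, 8>6); eliminate s4.
Column a is strictly dominated by b for Player II (3<8); eliminate a.
Column c is strictly dominated by b for Player II (3<8); eliminate c.
Only (s1, b) remains, with payoff 3.

3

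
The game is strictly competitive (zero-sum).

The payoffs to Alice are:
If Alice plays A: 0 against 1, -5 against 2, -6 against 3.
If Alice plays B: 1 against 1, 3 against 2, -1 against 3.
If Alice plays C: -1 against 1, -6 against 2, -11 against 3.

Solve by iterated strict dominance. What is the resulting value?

-1

Row C is strictly dominated by row A (0>-1, -5>-6, -6>-11); eliminate C.
Column 1 is strictly dominated by 3 for Bob (-6<0, -1<1); eliminate 1.
Row A is strictly dominated by row B (3>-5, -1>-6); eliminate A.
Column 2 is strictly dominated by 3 for Bob (-1<3); eliminate 2.
Only (B, 3) remains, with payoff -1.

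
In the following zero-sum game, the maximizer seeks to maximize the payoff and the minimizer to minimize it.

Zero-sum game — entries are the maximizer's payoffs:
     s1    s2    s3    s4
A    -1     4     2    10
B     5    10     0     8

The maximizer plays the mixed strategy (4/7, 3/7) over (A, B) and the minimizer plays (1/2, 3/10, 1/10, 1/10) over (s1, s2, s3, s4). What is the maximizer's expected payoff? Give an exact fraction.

Against (1/2, 3/10, 1/10, 1/10), each row's expected payoff is A: 19/10; B: 63/10.
Taking the (4/7, 3/7)-weighted average: (4/7)·(19/10) + (3/7)·(63/10) = 53/14.

53/14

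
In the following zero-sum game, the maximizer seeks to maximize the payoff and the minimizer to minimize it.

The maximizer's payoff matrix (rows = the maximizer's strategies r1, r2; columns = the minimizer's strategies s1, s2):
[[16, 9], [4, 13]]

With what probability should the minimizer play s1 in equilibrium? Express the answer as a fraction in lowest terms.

1/4

Row minima are 9 and 4, so the maximizer's maximin is 9; column maxima are 16 and 13, so the minimizer's minimax is 13. These differ, so the equilibrium is in mixed strategies.
Let the minimizer play s1 with probability q. The maximizer is indifferent when 16q + 9(1−q) = 4q + 13(1−q), giving q = 1/4.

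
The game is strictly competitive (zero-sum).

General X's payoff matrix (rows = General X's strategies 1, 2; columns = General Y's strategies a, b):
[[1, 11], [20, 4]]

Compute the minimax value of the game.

Row minima are 1 and 4, so General X's maximin is 4; column maxima are 20 and 11, so General Y's minimax is 11. These differ, so the equilibrium is in mixed strategies.
Let General X play 1 with probability p. General Y is indifferent when p + 20(1−p) = 11p + 4(1−p), giving p = 8/13.
Let General Y play a with probability q. General X is indifferent when q + 11(1−q) = 20q + 4(1−q), giving q = 7/26.
The value is 1·(7/26) + (11)·(19/26) = 108/13.

108/13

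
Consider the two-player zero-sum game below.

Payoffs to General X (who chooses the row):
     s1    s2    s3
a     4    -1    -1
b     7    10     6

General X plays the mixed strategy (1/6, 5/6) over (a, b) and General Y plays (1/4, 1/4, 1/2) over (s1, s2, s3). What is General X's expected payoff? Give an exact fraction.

73/12

Against (1/4, 1/4, 1/2), each row's expected payoff is a: 1/4; b: 29/4.
Taking the (1/6, 5/6)-weighted average: (1/6)·(1/4) + (5/6)·(29/4) = 73/12.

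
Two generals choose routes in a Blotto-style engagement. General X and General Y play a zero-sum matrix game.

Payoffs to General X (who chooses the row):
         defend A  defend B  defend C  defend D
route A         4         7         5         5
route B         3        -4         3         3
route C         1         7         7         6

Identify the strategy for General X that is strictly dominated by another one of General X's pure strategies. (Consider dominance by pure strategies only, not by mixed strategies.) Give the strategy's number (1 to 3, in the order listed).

Compare route B with route A: 4 > 3, 7 > -4, 5 > 3, 5 > 3.
So route A strictly dominates route B for General X; route B is strictly dominated.

2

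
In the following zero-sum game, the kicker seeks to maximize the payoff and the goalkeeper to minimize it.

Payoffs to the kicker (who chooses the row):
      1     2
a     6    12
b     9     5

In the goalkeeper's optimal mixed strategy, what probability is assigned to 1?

7/10

Row minima are 6 and 5, so the kicker's maximin is 6; column maxima are 9 and 12, so the goalkeeper's minimax is 9. These differ, so the equilibrium is in mixed strategies.
Let the goalkeeper play 1 with probability q. The kicker is indifferent when 6q + 12(1−q) = 9q + 5(1−q), giving q = 7/10.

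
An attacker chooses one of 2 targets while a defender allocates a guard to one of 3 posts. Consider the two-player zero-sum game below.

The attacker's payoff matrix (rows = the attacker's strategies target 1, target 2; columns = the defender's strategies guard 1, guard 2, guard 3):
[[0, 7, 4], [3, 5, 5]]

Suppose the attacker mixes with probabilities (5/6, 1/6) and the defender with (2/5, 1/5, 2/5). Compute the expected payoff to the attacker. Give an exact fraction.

Against (2/5, 1/5, 2/5), each row's expected payoff is target 1: 3; target 2: 21/5.
Taking the (5/6, 1/6)-weighted average: (5/6)·(3) + (1/6)·(21/5) = 16/5.

16/5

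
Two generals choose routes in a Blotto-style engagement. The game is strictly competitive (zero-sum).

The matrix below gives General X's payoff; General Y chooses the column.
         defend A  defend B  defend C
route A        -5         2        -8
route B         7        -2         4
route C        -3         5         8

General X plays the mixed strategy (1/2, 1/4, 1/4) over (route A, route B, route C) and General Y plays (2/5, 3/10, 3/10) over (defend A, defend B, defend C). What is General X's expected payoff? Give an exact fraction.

-3/8

Against (2/5, 3/10, 3/10), each row's expected payoff is route A: -19/5; route B: 17/5; route C: 27/10.
Taking the (1/2, 1/4, 1/4)-weighted average: (1/2)·(-19/5) + (1/4)·(17/5) + (1/4)·(27/10) = -3/8.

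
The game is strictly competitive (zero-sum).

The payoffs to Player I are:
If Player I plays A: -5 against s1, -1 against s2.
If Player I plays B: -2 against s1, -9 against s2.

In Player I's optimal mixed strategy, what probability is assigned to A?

7/11

Row minima are -5 and -9, so Player I's maximin is -5; column maxima are -2 and -1, so Player II's minimax is -2. These differ, so the equilibrium is in mixed strategies.
Let Player I play A with probability p. Player II is indifferent when −5p − 2(1−p) = −p − 9(1−p), giving p = 7/11.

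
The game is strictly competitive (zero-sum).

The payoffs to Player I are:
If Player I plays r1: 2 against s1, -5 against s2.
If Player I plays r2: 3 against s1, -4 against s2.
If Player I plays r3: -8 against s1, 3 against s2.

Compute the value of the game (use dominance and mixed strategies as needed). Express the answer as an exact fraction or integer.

Row r1 is strictly dominated by row r2, so Player I never plays it.
The remaining 2×2 game on (r2, r3) × (s1, s2) has no saddle point. Let Player I play r2 with probability p; indifference gives 3p − 8(1−p) = −4p + 3(1−p), so p = 11/18.
Similarly Player II's optimal q on s1 is 7/18, and the value is 3·(7/18) + (-4)·(11/18) = -23/18.

-23/18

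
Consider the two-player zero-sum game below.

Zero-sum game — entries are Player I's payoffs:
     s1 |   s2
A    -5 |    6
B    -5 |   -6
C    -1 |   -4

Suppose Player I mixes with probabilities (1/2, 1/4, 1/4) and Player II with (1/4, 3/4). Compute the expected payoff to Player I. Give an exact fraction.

Against (1/4, 3/4), each row's expected payoff is A: 13/4; B: -23/4; C: -13/4.
Taking the (1/2, 1/4, 1/4)-weighted average: (1/2)·(13/4) + (1/4)·(-23/4) + (1/4)·(-13/4) = -5/8.

-5/8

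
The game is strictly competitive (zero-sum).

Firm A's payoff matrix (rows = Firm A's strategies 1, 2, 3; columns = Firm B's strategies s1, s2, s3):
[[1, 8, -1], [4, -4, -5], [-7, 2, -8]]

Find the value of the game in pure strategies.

Row minima: -1, -5, -8 → Firm A's maximin is -1.
Column maxima: 4, 8, -1 → Firm B's minimax is -1.
They coincide at (1, s3), so the value is -1.

-1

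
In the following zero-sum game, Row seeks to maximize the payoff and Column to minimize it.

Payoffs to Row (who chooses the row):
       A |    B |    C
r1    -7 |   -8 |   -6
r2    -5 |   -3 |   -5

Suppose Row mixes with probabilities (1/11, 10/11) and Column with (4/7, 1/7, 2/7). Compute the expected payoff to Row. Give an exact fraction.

Against (4/7, 1/7, 2/7), each row's expected payoff is r1: -48/7; r2: -33/7.
Taking the (1/11, 10/11)-weighted average: (1/11)·(-48/7) + (10/11)·(-33/7) = -54/11.

-54/11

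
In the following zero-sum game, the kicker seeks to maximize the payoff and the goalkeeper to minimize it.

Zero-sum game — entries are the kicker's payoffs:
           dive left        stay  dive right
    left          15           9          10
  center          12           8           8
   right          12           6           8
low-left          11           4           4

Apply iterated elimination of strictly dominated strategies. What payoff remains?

9

Row low-left is strictly dominated by row left (15>11, 9>4, 10>4); eliminate low-left.
Row center is strictly dominated by row left (15>12, 9>8, 10>8); eliminate center.
Row right is strictly dominated by row left (15>12, 9>6, 10>8); eliminate right.
Column dive right is strictly dominated by stay for the goalkeeper (9<10); eliminate dive right.
Column dive left is strictly dominated by stay for the goalkeeper (9<15); eliminate dive left.
Only (left, stay) remains, with payoff 9.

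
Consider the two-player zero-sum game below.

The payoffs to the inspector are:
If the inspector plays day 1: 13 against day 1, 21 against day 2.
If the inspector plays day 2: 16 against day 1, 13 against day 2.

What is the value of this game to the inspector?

Row minima are 13 and 13, so the inspector's maximin is 13; column maxima are 16 and 21, so the inspectee's minimax is 16. These differ, so the equilibrium is in mixed strategies.
Let the inspector play day 1 with probability p. The inspectee is indifferent when 13p + 16(1−p) = 21p + 13(1−p), giving p = 3/11.
Let the inspectee play day 1 with probability q. The inspector is indifferent when 13q + 21(1−q) = 16q + 13(1−q), giving q = 8/11.
The value is 13·(8/11) + (21)·(3/11) = 167/11.

167/11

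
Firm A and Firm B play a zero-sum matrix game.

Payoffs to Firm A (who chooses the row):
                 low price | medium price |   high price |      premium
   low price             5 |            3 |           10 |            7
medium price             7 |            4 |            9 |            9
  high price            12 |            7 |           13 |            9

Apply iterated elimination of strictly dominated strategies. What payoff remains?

Row low price is strictly dominated by row high price (12>5, 7>3, 13>10, 9>7); eliminate low price.
Column low price is strictly dominated by medium price for Firm B (4<7, 7<12); eliminate low price.
Column high price is strictly dominated by medium price for Firm B (4<9, 7<13); eliminate high price.
Column premium is strictly dominated by medium price for Firm B (4<9, 7<9); eliminate premium.
Row medium price is strictly dominated by row high price (7>4); eliminate medium price.
Only (high price, medium price) remains, with payoff 7.

7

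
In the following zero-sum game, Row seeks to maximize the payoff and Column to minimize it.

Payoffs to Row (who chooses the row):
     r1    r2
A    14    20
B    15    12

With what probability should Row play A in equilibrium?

Row minima are 14 and 12, so Row's maximin is 14; column maxima are 15 and 20, so Column's minimax is 15. These differ, so the equilibrium is in mixed strategies.
Let Row play A with probability p. Column is indifferent when 14p + 15(1−p) = 20p + 12(1−p), giving p = 1/3.

1/3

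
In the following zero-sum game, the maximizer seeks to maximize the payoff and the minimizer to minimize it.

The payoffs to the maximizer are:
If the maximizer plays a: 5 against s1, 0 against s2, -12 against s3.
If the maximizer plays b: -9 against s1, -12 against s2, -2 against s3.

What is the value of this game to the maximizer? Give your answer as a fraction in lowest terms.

-72/11

Column s1 is strictly dominated by s2 for the minimizer (it gives the maximizer more in every row).
The remaining 2×2 game on (a, b) × (s2, s3) has no saddle point. Let the maximizer play a with probability p; indifference gives −12(1−p) = −12p − 2(1−p), so p = 5/11.
Similarly the minimizer's optimal q on s2 is 5/11, and the value is 0·(5/11) + (-12)·(6/11) = -72/11.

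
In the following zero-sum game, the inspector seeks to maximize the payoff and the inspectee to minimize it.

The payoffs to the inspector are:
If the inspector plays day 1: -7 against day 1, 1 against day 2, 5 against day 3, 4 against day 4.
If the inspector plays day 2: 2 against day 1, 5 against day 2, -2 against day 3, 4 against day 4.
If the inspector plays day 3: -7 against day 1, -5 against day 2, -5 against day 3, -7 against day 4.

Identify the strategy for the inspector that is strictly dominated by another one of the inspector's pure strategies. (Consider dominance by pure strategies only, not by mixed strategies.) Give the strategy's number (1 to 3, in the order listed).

3

Compare day 3 with day 2: 2 > -7, 5 > -5, -2 > -5, 4 > -7.
So day 2 strictly dominates day 3 for the inspector; day 3 is strictly dominated.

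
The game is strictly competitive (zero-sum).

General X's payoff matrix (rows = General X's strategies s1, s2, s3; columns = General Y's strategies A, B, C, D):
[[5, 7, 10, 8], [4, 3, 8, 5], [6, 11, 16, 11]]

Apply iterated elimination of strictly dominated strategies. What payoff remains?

6

Row s1 is strictly dominated by row s3 (6>5, 11>7, 16>10, 11>8); eliminate s1.
Row s2 is strictly dominated by row s3 (6>4, 11>3, 16>8, 11>5); eliminate s2.
Column B is strictly dominated by A for General Y (6<11); eliminate B.
Column D is strictly dominated by A for General Y (6<11); eliminate D.
Column C is strictly dominated by A for General Y (6<16); eliminate C.
Only (s3, A) remains, with payoff 6.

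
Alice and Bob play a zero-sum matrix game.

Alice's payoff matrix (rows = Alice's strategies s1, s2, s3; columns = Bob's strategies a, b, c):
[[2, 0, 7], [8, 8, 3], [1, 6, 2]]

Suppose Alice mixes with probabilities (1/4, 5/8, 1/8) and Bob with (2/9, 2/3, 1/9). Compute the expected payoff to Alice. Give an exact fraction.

Against (2/9, 2/3, 1/9), each row's expected payoff is s1: 11/9; s2: 67/9; s3: 40/9.
Taking the (1/4, 5/8, 1/8)-weighted average: (1/4)·(11/9) + (5/8)·(67/9) + (1/8)·(40/9) = 397/72.

397/72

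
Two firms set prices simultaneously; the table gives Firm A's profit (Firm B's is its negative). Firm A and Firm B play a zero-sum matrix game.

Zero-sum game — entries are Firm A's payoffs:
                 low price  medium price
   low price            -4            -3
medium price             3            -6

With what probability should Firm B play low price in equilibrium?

3/10

Row minima are -4 and -6, so Firm A's maximin is -4; column maxima are 3 and -3, so Firm B's minimax is -3. These differ, so the equilibrium is in mixed strategies.
Let Firm B play low price with probability q. Firm A is indifferent when −4q − 3(1−q) = 3q − 6(1−q), giving q = 3/10.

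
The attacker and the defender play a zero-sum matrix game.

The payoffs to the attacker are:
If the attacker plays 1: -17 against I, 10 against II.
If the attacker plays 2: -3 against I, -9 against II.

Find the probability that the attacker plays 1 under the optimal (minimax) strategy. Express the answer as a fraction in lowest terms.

2/11

Row minima are -17 and -9, so the attacker's maximin is -9; column maxima are -3 and 10, so the defender's minimax is -3. These differ, so the equilibrium is in mixed strategies.
Let the attacker play 1 with probability p. The defender is indifferent when −17p − 3(1−p) = 10p − 9(1−p), giving p = 2/11.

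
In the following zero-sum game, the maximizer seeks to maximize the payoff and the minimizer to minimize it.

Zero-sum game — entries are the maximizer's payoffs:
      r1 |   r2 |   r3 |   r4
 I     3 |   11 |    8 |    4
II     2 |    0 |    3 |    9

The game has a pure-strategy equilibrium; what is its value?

Row minima: 3, 0 → the maximizer's maximin is 3.
Column maxima: 3, 11, 8, 9 → the minimizer's minimax is 3.
They coincide at (I, r1), so the value is 3.

3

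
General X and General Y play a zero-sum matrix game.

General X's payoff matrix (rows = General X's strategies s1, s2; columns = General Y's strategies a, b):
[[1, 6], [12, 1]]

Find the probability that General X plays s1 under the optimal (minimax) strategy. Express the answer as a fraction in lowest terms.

Row minima are 1 and 1, so General X's maximin is 1; column maxima are 12 and 6, so General Y's minimax is 6. These differ, so the equilibrium is in mixed strategies.
Let General X play s1 with probability p. General Y is indifferent when p + 12(1−p) = 6p + (1−p), giving p = 11/16.

11/16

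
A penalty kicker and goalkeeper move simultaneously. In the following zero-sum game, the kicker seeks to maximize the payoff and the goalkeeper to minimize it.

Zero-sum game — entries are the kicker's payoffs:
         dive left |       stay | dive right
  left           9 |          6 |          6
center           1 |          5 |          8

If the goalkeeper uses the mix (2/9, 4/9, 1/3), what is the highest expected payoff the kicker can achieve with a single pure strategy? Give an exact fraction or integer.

left: (9)·(2/9) + (6)·(4/9) + (6)·(1/3) = 20/3.
center: (1)·(2/9) + (5)·(4/9) + (8)·(1/3) = 46/9.
The best pure response is left with expected payoff 20/3.

20/3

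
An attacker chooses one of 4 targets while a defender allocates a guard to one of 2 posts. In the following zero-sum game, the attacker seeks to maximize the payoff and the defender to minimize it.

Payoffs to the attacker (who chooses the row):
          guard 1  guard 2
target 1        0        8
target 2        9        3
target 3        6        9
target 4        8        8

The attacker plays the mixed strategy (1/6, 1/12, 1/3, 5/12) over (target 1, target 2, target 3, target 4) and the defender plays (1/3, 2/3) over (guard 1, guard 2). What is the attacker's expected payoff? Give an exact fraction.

Against (1/3, 2/3), each row's expected payoff is target 1: 16/3; target 2: 5; target 3: 8; target 4: 8.
Taking the (1/6, 1/12, 1/3, 5/12)-weighted average: (1/6)·(16/3) + (1/12)·(5) + (1/3)·(8) + (5/12)·(8) = 263/36.

263/36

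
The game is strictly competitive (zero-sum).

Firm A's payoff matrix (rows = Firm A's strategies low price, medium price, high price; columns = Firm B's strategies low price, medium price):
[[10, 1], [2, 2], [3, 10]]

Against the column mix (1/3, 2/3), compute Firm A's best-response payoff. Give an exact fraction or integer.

23/3

low price: (10)·(1/3) + (1)·(2/3) = 4.
medium price: (2)·(1/3) + (2)·(2/3) = 2.
high price: (3)·(1/3) + (10)·(2/3) = 23/3.
The best pure response is high price with expected payoff 23/3.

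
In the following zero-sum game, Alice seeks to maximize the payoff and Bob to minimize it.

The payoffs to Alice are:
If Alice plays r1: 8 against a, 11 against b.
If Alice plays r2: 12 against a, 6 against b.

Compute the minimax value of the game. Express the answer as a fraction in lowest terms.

Row minima are 8 and 6, so Alice's maximin is 8; column maxima are 12 and 11, so Bob's minimax is 11. These differ, so the equilibrium is in mixed strategies.
Let Alice play r1 with probability p. Bob is indifferent when 8p + 12(1−p) = 11p + 6(1−p), giving p = 2/3.
Let Bob play a with probability q. Alice is indifferent when 8q + 11(1−q) = 12q + 6(1−q), giving q = 5/9.
The value is 8·(5/9) + (11)·(4/9) = 28/3.

28/3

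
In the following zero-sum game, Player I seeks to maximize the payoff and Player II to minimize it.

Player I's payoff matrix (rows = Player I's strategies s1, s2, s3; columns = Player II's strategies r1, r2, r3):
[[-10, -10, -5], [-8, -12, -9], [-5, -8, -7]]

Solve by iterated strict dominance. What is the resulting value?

-8

Column r3 is strictly dominated by r2 for Player II (-10<-5, -12<-9, -8<-7); eliminate r3.
Row s2 is strictly dominated by row s3 (-5>-8, -8>-12); eliminate s2.
Row s1 is strictly dominated by row s3 (-5>-10, -8>-10); eliminate s1.
Column r1 is strictly dominated by r2 for Player II (-8<-5); eliminate r1.
Only (s3, r2) remains, with payoff -8.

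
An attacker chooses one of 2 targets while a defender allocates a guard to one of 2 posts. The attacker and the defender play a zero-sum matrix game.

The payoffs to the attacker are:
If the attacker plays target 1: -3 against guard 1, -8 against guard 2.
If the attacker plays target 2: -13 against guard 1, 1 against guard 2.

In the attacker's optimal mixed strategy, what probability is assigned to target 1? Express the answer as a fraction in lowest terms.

14/19

Row minima are -8 and -13, so the attacker's maximin is -8; column maxima are -3 and 1, so the defender's minimax is -3. These differ, so the equilibrium is in mixed strategies.
Let the attacker play target 1 with probability p. The defender is indifferent when −3p − 13(1−p) = −8p + (1−p), giving p = 14/19.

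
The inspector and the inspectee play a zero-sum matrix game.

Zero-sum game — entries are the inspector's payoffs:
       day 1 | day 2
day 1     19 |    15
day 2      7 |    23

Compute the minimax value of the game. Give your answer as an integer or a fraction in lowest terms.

Row minima are 15 and 7, so the inspector's maximin is 15; column maxima are 19 and 23, so the inspectee's minimax is 19. These differ, so the equilibrium is in mixed strategies.
Let the inspector play day 1 with probability p. The inspectee is indifferent when 19p + 7(1−p) = 15p + 23(1−p), giving p = 4/5.
Let the inspectee play day 1 with probability q. The inspector is indifferent when 19q + 15(1−q) = 7q + 23(1−q), giving q = 2/5.
The value is 19·(2/5) + (15)·(3/5) = 83/5.

83/5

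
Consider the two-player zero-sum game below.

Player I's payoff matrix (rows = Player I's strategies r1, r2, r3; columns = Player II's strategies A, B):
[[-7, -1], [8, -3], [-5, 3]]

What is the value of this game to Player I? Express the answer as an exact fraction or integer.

9/19

Row r1 is strictly dominated by row r3, so Player I never plays it.
The remaining 2×2 game on (r2, r3) × (A, B) has no saddle point. Let Player I play r2 with probability p; indifference gives 8p − 5(1−p) = −3p + 3(1−p), so p = 8/19.
Similarly Player II's optimal q on A is 6/19, and the value is 8·(6/19) + (-3)·(13/19) = 9/19.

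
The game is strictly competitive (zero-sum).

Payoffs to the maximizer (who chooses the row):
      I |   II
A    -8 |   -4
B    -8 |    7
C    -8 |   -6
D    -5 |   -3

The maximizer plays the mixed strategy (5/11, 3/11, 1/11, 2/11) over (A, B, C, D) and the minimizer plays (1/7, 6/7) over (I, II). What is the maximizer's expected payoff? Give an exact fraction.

Against (1/7, 6/7), each row's expected payoff is A: -32/7; B: 34/7; C: -44/7; D: -23/7.
Taking the (5/11, 3/11, 1/11, 2/11)-weighted average: (5/11)·(-32/7) + (3/11)·(34/7) + (1/11)·(-44/7) + (2/11)·(-23/7) = -148/77.

-148/77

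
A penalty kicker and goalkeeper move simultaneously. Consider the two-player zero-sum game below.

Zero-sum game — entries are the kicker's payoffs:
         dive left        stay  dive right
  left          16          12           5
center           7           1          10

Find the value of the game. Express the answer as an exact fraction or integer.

115/16

Column dive left is strictly dominated by stay for the goalkeeper (it gives the kicker more in every row).
The remaining 2×2 game on (left, center) × (stay, dive right) has no saddle point. Let the kicker play left with probability p; indifference gives 12p + (1−p) = 5p + 10(1−p), so p = 9/16.
Similarly the goalkeeper's optimal q on stay is 5/16, and the value is 12·(5/16) + (5)·(11/16) = 115/16.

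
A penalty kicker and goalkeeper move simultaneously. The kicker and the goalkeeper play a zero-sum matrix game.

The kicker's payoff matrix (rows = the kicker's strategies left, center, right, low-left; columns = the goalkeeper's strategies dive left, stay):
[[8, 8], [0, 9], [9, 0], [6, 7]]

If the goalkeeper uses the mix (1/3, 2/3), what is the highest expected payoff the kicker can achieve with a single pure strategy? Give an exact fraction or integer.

left: (8)·(1/3) + (8)·(2/3) = 8.
center: (0)·(1/3) + (9)·(2/3) = 6.
right: (9)·(1/3) + (0)·(2/3) = 3.
low-left: (6)·(1/3) + (7)·(2/3) = 20/3.
The best pure response is left with expected payoff 8.

8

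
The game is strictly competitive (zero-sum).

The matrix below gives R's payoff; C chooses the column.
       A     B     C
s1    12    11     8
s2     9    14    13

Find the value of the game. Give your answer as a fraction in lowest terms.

21/2

Column B is strictly dominated by C for C (it gives R more in every row).
The remaining 2×2 game on (s1, s2) × (A, C) has no saddle point. Let R play s1 with probability p; indifference gives 12p + 9(1−p) = 8p + 13(1−p), so p = 1/2.
Similarly C's optimal q on A is 5/8, and the value is 12·(5/8) + (8)·(3/8) = 21/2.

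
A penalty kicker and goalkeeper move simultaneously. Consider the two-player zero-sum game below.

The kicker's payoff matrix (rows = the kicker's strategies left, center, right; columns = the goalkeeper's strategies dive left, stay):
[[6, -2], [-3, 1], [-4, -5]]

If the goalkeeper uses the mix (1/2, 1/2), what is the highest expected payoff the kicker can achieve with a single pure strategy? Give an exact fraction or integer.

2

left: (6)·(1/2) + (-2)·(1/2) = 2.
center: (-3)·(1/2) + (1)·(1/2) = -1.
right: (-4)·(1/2) + (-5)·(1/2) = -9/2.
The best pure response is left with expected payoff 2.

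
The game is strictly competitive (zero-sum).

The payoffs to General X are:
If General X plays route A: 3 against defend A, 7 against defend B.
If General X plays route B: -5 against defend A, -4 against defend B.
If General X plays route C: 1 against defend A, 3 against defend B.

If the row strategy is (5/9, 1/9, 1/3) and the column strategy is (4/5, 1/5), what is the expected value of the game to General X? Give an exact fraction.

92/45

Against (4/5, 1/5), each row's expected payoff is route A: 19/5; route B: -24/5; route C: 7/5.
Taking the (5/9, 1/9, 1/3)-weighted average: (5/9)·(19/5) + (1/9)·(-24/5) + (1/3)·(7/5) = 92/45.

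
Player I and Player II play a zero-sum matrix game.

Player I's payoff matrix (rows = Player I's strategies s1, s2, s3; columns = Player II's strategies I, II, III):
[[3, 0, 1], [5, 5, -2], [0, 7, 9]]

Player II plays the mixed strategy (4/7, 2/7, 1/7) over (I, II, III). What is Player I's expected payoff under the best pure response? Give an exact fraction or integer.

s1: (3)·(4/7) + (0)·(2/7) + (1)·(1/7) = 13/7.
s2: (5)·(4/7) + (5)·(2/7) + (-2)·(1/7) = 4.
s3: (0)·(4/7) + (7)·(2/7) + (9)·(1/7) = 23/7.
The best pure response is s2 with expected payoff 4.

4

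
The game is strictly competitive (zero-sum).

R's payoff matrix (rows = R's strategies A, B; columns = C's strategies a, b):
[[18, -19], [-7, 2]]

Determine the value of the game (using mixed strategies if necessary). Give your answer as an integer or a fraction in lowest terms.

Row minima are -19 and -7, so R's maximin is -7; column maxima are 18 and 2, so C's minimax is 2. These differ, so the equilibrium is in mixed strategies.
Let R play A with probability p. C is indifferent when 18p − 7(1−p) = −19p + 2(1−p), giving p = 9/46.
Let C play a with probability q. R is indifferent when 18q − 19(1−q) = −7q + 2(1−q), giving q = 21/46.
The value is 18·(21/46) + (-19)·(25/46) = -97/46.

-97/46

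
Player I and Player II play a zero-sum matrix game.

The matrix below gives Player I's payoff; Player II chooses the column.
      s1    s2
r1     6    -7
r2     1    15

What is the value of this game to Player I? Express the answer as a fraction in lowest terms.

Row minima are -7 and 1, so Player I's maximin is 1; column maxima are 6 and 15, so Player II's minimax is 6. These differ, so the equilibrium is in mixed strategies.
Let Player I play r1 with probability p. Player II is indifferent when 6p + (1−p) = −7p + 15(1−p), giving p = 14/27.
Let Player II play s1 with probability q. Player I is indifferent when 6q − 7(1−q) = q + 15(1−q), giving q = 22/27.
The value is 6·(22/27) + (-7)·(5/27) = 97/27.

97/27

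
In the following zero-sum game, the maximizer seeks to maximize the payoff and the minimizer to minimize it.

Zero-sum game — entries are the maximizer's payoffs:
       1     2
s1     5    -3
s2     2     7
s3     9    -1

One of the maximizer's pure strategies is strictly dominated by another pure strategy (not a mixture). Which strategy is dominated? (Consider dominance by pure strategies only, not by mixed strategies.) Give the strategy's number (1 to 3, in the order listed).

Compare s1 with s3: 9 > 5, -1 > -3.
So s3 strictly dominates s1 for the maximizer; s1 is strictly dominated.

1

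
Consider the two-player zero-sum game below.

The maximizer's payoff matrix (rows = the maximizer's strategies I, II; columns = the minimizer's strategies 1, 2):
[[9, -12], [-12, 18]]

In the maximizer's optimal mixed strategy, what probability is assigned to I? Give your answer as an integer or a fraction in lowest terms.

Row minima are -12 and -12, so the maximizer's maximin is -12; column maxima are 9 and 18, so the minimizer's minimax is 9. These differ, so the equilibrium is in mixed strategies.
Let the maximizer play I with probability p. The minimizer is indifferent when 9p − 12(1−p) = −12p + 18(1−p), giving p = 10/17.

10/17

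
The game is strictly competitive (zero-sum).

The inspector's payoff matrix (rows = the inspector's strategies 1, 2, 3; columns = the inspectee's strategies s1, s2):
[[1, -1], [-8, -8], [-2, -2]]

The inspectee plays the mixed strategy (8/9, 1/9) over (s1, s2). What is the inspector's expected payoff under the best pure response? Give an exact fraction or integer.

7/9

1: (1)·(8/9) + (-1)·(1/9) = 7/9.
2: (-8)·(8/9) + (-8)·(1/9) = -8.
3: (-2)·(8/9) + (-2)·(1/9) = -2.
The best pure response is 1 with expected payoff 7/9.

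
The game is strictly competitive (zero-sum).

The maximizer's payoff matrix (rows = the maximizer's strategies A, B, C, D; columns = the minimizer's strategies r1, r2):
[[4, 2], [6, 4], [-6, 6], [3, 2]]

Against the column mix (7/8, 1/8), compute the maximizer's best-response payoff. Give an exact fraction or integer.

A: (4)·(7/8) + (2)·(1/8) = 15/4.
B: (6)·(7/8) + (4)·(1/8) = 23/4.
C: (-6)·(7/8) + (6)·(1/8) = -9/2.
D: (3)·(7/8) + (2)·(1/8) = 23/8.
The best pure response is B with expected payoff 23/4.

23/4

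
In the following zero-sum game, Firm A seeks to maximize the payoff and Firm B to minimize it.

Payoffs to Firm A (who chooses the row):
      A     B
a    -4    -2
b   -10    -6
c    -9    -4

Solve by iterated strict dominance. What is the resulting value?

Row b is strictly dominated by row a (-4>-10, -2>-6); eliminate b.
Column B is strictly dominated by A for Firm B (-4<-2, -9<-4); eliminate B.
Row c is strictly dominated by row a (-4>-9); eliminate c.
Only (a, A) remains, with payoff -4.

-4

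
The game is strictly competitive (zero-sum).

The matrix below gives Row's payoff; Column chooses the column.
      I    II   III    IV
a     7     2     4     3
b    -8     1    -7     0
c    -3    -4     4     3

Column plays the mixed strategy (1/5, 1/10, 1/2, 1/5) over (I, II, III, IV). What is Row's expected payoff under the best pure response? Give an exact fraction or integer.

a: (7)·(1/5) + (2)·(1/10) + (4)·(1/2) + (3)·(1/5) = 21/5.
b: (-8)·(1/5) + (1)·(1/10) + (-7)·(1/2) + (0)·(1/5) = -5.
c: (-3)·(1/5) + (-4)·(1/10) + (4)·(1/2) + (3)·(1/5) = 8/5.
The best pure response is a with expected payoff 21/5.

21/5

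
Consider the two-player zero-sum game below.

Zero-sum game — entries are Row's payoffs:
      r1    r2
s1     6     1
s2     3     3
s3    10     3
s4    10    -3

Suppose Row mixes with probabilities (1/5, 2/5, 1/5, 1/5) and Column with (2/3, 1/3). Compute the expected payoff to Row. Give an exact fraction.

Against (2/3, 1/3), each row's expected payoff is s1: 13/3; s2: 3; s3: 23/3; s4: 17/3.
Taking the (1/5, 2/5, 1/5, 1/5)-weighted average: (1/5)·(13/3) + (2/5)·(3) + (1/5)·(23/3) + (1/5)·(17/3) = 71/15.

71/15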